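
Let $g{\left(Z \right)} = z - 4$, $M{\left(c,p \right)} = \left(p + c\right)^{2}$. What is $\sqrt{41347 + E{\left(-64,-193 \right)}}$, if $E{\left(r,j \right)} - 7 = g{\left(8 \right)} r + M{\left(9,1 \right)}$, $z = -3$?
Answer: $\sqrt{41902} \approx 204.7$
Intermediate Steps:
$M{\left(c,p \right)} = \left(c + p\right)^{2}$
$g{\left(Z \right)} = -7$ ($g{\left(Z \right)} = -3 - 4 = -7$)
$E{\left(r,j \right)} = 107 - 7 r$ ($E{\left(r,j \right)} = 7 - \left(- \left(9 + 1\right)^{2} + 7 r\right) = 7 - \left(-100 + 7 r\right) = 107 - 7 r$)
$\sqrt{41347 + E{\left(-64,-193 \right)}} = \sqrt{41347 + \left(107 - -448\right)} = \sqrt{41347 + \left(107 + 448\right)} = \sqrt{41347 + 555} = \sqrt{41902}$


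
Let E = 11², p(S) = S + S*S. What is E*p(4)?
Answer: 2420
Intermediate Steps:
p(S) = S + S²
E = 121
E*p(4) = 121*(4*(1 + 4)) = 121*(4*5) = 121*20 = 2420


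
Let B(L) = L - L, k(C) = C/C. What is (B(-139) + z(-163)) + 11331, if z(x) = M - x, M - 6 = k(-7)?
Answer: 11501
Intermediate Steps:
k(C) = 1
M = 7 (M = 6 + 1 = 7)
z(x) = 7 - x
B(L) = 0
(B(-139) + z(-163)) + 11331 = (0 + (7 - 1*(-163))) + 11331 = (0 + (7 + 163)) + 11331 = (0 + 170) + 11331 = 170 + 11331 = 11501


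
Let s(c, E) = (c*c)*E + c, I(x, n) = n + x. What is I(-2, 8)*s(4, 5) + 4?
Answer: 508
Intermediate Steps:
s(c, E) = c + E*c**2 (s(c, E) = c**2*E + c = E*c**2 + c = c + E*c**2)
I(-2, 8)*s(4, 5) + 4 = (8 - 2)*(4*(1 + 5*4)) + 4 = 6*(4*(1 + 20)) + 4 = 6*(4*21) + 4 = 6*84 + 4 = 504 + 4 = 508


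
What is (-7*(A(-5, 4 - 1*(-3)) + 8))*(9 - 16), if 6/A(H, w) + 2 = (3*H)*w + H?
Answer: 3115/8 ≈ 389.38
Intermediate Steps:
A(H, w) = 6/(-2 + H + 3*H*w) (A(H, w) = 6/(-2 + ((3*H)*w + H)) = 6/(-2 + (3*H*w + H)) = 6/(-2 + (H + 3*H*w)) = 6/(-2 + H + 3*H*w))
(-7*(A(-5, 4 - 1*(-3)) + 8))*(9 - 16) = (-7*(6/(-2 - 5 + 3*(-5)*(4 - 1*(-3))) + 8))*(9 - 16) = -7*(6/(-2 - 5 + 3*(-5)*(4 + 3)) + 8)*(-7) = -7*(6/(-2 - 5 + 3*(-5)*7) + 8)*(-7) = -7*(6/(-2 - 5 - 105) + 8)*(-7) = -7*(6/(-112) + 8)*(-7) = -7*(6*(-1/112) + 8)*(-7) = -7*(-3/56 + 8)*(-7) = -7*445/56*(-7) = -445/8*(-7) = 3115/8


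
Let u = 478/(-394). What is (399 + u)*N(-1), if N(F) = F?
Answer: -78364/197 ≈ -397.79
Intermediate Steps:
u = -239/197 (u = 478*(-1/394) = -239/197 ≈ -1.2132)
(399 + u)*N(-1) = (399 - 239/197)*(-1) = (78364/197)*(-1) = -78364/197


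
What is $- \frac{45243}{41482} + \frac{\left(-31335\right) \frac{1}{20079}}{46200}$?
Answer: $- \frac{199861713047}{183241757160} \approx -1.0907$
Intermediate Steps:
$- \frac{45243}{41482} + \frac{\left(-31335\right) \frac{1}{20079}}{46200} = \left(-45243\right) \frac{1}{41482} + \left(-31335\right) \frac{1}{20079} \cdot \frac{1}{46200} = - \frac{45243}{41482} - \frac{2089}{61843320} = - \frac{199861713047}{183241757160}$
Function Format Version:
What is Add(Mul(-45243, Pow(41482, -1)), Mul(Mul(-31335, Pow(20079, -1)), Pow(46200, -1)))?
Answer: Rational(-199861713047, 183241757160) ≈ -1.0907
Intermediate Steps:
Add(Mul(-45243, Pow(41482, -1)), Mul(Mul(-31335, Pow(20079, -1)), Pow(46200, -1))) = Add(Mul(-45243, Rational(1, 41482)), Mul(Mul(-31335, Rational(1, 20079)), Rational(1, 46200))) = Add(Rational(-45243, 41482), Mul(Rational(-10445, 6693), Rational(1, 46200))) = Add(Rational(-45243, 41482), Rational(-2089, 61843320)) = Rational(-199861713047, 183241757160)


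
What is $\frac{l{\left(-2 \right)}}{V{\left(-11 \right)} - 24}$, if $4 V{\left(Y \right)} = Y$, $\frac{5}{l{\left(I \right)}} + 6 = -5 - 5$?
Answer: $\frac{5}{428} \approx 0.011682$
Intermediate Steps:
$l{\left(I \right)} = - \frac{5}{16}$ ($l{\left(I \right)} = \frac{5}{-6 - 10} = \frac{5}{-16} = 5 \left(- \frac{1}{16}\right) = - \frac{5}{16}$)
$V{\left(Y \right)} = \frac{Y}{4}$
$\frac{l{\left(-2 \right)}}{V{\left(-11 \right)} - 24} = \frac{1}{\frac{1}{4} \left(-11\right) - 24} \left(- \frac{5}{16}\right) = \frac{1}{- \frac{11}{4} - 24} \left(- \frac{5}{16}\right) = \frac{1}{- \frac{107}{4}} \left(- \frac{5}{16}\right) = \left(- \frac{4}{107}\right) \left(- \frac{5}{16}\right) = \frac{5}{428}$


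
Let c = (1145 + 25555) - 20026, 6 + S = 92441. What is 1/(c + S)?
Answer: 1/99109 ≈ 1.0090e-5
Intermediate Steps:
S = 92435 (S = -6 + 92441 = 92435)
c = 6674 (c = 26700 - 20026 = 6674)
1/(c + S) = 1/(6674 + 92435) = 1/99109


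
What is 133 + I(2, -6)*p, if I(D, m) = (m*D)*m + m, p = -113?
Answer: -7325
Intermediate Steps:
I(D, m) = m + D*m² (I(D, m) = (D*m)*m + m = D*m² + m = m + D*m²)
133 + I(2, -6)*p = 133 - 6*(1 + 2*(-6))*(-113) = 133 - 6*(1 - 12)*(-113) = 133 - 6*(-11)*(-113) = 133 + 66*(-113) = 133 - 7458 = -7325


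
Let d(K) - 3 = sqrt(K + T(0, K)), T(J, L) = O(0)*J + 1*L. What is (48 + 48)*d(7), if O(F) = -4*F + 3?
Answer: 288 + 96*sqrt(14) ≈ 647.20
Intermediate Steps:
O(F) = 3 - 4*F
T(J, L) = L + 3*J (T(J, L) = (3 - 4*0)*J + 1*L = (3 + 0)*J + L = 3*J + L = L + 3*J)
d(K) = 3 + sqrt(2)*sqrt(K) (d(K) = 3 + sqrt(K + (K + 3*0)) = 3 + sqrt(K + (K + 0)) = 3 + sqrt(K + K) = 3 + sqrt(2*K) = 3 + sqrt(2)*sqrt(K))
(48 + 48)*d(7) = (48 + 48)*(3 + sqrt(2)*sqrt(7)) = 96*(3 + sqrt(14)) = 288 + 96*sqrt(14)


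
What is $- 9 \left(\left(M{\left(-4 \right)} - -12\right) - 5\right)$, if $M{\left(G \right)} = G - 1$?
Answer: $-18$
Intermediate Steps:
$M{\left(G \right)} = -1 + G$ ($M{\left(G \right)} = G - 1 = -1 + G$)
$- 9 \left(\left(M{\left(-4 \right)} - -12\right) - 5\right) = - 9 \left(\left(\left(-1 - 4\right) - -12\right) - 5\right) = - 9 \left(\left(-5 + 12\right) - 5\right) = - 9 \left(7 - 5\right) = \left(-9\right) 2 = -18$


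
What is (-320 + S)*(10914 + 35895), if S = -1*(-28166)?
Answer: 1303443414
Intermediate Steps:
S = 28166
(-320 + S)*(10914 + 35895) = (-320 + 28166)*(10914 + 35895) = 27846*46809 = 1303443414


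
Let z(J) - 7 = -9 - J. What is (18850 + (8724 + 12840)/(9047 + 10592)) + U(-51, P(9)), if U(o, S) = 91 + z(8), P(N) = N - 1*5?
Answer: 371807473/19639 ≈ 18932.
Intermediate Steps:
P(N) = -5 + N (P(N) = N - 5 = -5 + N)
z(J) = -2 - J (z(J) = 7 + (-9 - J) = -2 - J)
U(o, S) = 81 (U(o, S) = 91 + (-2 - 1*8) = 91 + (-2 - 8) = 91 - 10 = 81)
(18850 + (8724 + 12840)/(9047 + 10592)) + U(-51, P(9)) = (18850 + (8724 + 12840)/(9047 + 10592)) + 81 = (18850 + 21564/19639) + 81 = 370216714/19639 + 81 = 371807473/19639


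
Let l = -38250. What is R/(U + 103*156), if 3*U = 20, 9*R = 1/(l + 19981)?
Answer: -1/2643012768 ≈ -3.7836e-10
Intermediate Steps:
R = -1/164421 (R = 1/(9*(-38250 + 19981)) = (⅑)/(-18269) = (⅑)*(-1/18269) = -1/164421 ≈ -6.0820e-6)
U = 20/3 (U = (⅓)*20 = 20/3 ≈ 6.6667)
R/(U + 103*156) = -1/(164421*(20/3 + 103*156)) = -1/(164421*(20/3 + 16068)) = -1/(164421*48224/3) = -1/164421*3/48224 = -1/2643012768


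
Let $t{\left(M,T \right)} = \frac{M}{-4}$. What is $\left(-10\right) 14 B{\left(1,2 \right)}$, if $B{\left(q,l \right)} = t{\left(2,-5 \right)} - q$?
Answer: $210$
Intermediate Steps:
$t{\left(M,T \right)} = - \frac{M}{4}$ ($t{\left(M,T \right)} = M \left(- \frac{1}{4}\right) = - \frac{M}{4}$)
$B{\left(q,l \right)} = - \frac{1}{2} - q$ ($B{\left(q,l \right)} = \left(- \frac{1}{4}\right) 2 - q = - \frac{1}{2} - q$)
$\left(-10\right) 14 B{\left(1,2 \right)} = \left(-10\right) 14 \left(- \frac{1}{2} - 1\right) = - 140 \left(- \frac{1}{2} - 1\right) = \left(-140\right) \left(- \frac{3}{2}\right) = 210$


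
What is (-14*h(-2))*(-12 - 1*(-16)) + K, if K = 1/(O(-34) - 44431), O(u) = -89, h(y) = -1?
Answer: 2493119/44520 ≈ 56.000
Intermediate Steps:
K = -1/44520 (K = 1/(-89 - 44431) = 1/(-44520) = -1/44520 ≈ -2.2462e-5)
(-14*h(-2))*(-12 - 1*(-16)) + K = (-14*(-1))*(-12 - 1*(-16)) - 1/44520 = 14*(-12 + 16) - 1/44520 = 14*4 - 1/44520 = 56 - 1/44520 = 2493119/44520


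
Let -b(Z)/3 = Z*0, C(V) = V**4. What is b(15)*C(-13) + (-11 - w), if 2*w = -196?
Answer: 87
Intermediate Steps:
b(Z) = 0 (b(Z) = -3*Z*0 = -3*0 = 0)
w = -98 (w = (1/2)*(-196) = -98)
b(15)*C(-13) + (-11 - w) = 0*(-13)**4 + (-11 - 1*(-98)) = 0*28561 + (-11 + 98) = 0 + 87 = 87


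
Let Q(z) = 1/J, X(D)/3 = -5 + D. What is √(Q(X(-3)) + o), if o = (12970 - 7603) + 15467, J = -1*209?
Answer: √910049745/209 ≈ 144.34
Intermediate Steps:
X(D) = -15 + 3*D (X(D) = 3*(-5 + D) = -15 + 3*D)
J = -209
o = 20834 (o = 5367 + 15467 = 20834)
Q(z) = -1/209 (Q(z) = 1/(-209) = -1/209)
√(Q(X(-3)) + o) = √(-1/209 + 20834) = √(4354305/209) = √910049745/209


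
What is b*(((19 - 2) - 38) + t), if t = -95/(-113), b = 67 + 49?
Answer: -264248/113 ≈ -2338.5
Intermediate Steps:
b = 116
t = 95/113 (t = -95*(-1/113) = 95/113 ≈ 0.84071)
b*(((19 - 2) - 38) + t) = 116*(((19 - 2) - 38) + 95/113) = 116*((17 - 38) + 95/113) = 116*(-21 + 95/113) = 116*(-2278/113) = -264248/113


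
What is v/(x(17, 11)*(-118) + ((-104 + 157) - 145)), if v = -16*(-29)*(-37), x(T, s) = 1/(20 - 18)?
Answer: 17168/151 ≈ 113.70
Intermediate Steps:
x(T, s) = ½ (x(T, s) = 1/2 = ½)
v = -17168 (v = 464*(-37) = -17168)
v/(x(17, 11)*(-118) + ((-104 + 157) - 145)) = -17168/((½)*(-118) + ((-104 + 157) - 145)) = -17168/(-59 + (53 - 145)) = -17168/(-59 - 92) = -17168/(-151) = -17168*(-1/151) = 17168/151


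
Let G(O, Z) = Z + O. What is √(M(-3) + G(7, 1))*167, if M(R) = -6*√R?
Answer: 167*√(8 - 6*I*√3) ≈ 542.62 - 267.07*I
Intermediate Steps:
G(O, Z) = O + Z
√(M(-3) + G(7, 1))*167 = √(-6*I*√3 + (7 + 1))*167 = √(-6*I*√3 + 8)*167 = √(8 - 6*I*√3)*167 = 167*√(8 - 6*I*√3)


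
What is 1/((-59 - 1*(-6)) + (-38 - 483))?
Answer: -1/574 ≈ -0.0017422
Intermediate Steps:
1/((-59 - 1*(-6)) + (-38 - 483)) = 1/((-59 + 6) - 521) = 1/(-53 - 521) = 1/(-574) = -1/574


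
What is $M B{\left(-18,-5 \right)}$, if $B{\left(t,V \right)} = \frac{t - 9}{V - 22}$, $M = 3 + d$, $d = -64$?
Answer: $-61$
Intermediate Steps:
$M = -61$ ($M = 3 - 64 = -61$)
$B{\left(t,V \right)} = \frac{-9 + t}{-22 + V}$
$M B{\left(-18,-5 \right)} = - 61 \frac{-9 - 18}{-22 - 5} = - 61 \frac{1}{-27} \left(-27\right) = - 61 \left(\left(- \frac{1}{27}\right) \left(-27\right)\right) = \left(-61\right) 1 = -61$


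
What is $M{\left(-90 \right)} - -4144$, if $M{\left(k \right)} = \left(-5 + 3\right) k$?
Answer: $4324$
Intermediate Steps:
$M{\left(k \right)} = - 2 k$
$M{\left(-90 \right)} - -4144 = \left(-2\right) \left(-90\right) - -4144 = 180 + 4144 = 4324$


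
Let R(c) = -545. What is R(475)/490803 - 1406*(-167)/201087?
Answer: 38377311197/32898034287 ≈ 1.1666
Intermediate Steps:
R(475)/490803 - 1406*(-167)/201087 = -545/490803 - 1406*(-167)/201087 = -545*1/490803 + 234802*(1/201087) = -545/490803 + 234802/201087 = 38377311197/32898034287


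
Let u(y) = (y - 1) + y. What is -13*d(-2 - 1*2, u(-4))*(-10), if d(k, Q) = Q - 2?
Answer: -1430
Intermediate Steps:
u(y) = -1 + 2*y (u(y) = (-1 + y) + y = -1 + 2*y)
d(k, Q) = -2 + Q
-13*d(-2 - 1*2, u(-4))*(-10) = -13*(-2 + (-1 + 2*(-4)))*(-10) = -13*(-2 + (-1 - 8))*(-10) = -13*(-2 - 9)*(-10) = -13*(-11)*(-10) = 143*(-10) = -1430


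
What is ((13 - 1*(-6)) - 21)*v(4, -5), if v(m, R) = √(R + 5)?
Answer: 0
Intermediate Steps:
v(m, R) = √(5 + R)
((13 - 1*(-6)) - 21)*v(4, -5) = ((13 - 1*(-6)) - 21)*√(5 - 5) = ((13 + 6) - 21)*√0 = (19 - 21)*0 = -2*0 = 0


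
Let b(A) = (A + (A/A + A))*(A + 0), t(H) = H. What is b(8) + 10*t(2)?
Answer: 156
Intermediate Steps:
b(A) = A*(1 + 2*A) (b(A) = (A + (1 + A))*A = (1 + 2*A)*A = A*(1 + 2*A))
b(8) + 10*t(2) = 8*(1 + 2*8) + 10*2 = 8*(1 + 16) + 20 = 8*17 + 20 = 136 + 20 = 156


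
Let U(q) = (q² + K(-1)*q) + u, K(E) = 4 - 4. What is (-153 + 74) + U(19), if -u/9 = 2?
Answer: 264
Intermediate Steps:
K(E) = 0
u = -18 (u = -9*2 = -18)
U(q) = -18 + q² (U(q) = (q² + 0*q) - 18 = (q² + 0) - 18 = q² - 18 = -18 + q²)
(-153 + 74) + U(19) = (-153 + 74) + (-18 + 19²) = -79 + (-18 + 361) = -79 + 343 = 264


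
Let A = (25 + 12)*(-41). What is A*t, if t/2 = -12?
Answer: 36408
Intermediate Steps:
t = -24 (t = 2*(-12) = -24)
A = -1517 (A = 37*(-41) = -1517)
A*t = -1517*(-24) = 36408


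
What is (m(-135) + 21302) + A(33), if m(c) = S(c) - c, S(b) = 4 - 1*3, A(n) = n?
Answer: 21471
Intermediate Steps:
S(b) = 1 (S(b) = 4 - 3 = 1)
m(c) = 1 - c
(m(-135) + 21302) + A(33) = ((1 - 1*(-135)) + 21302) + 33 = ((1 + 135) + 21302) + 33 = (136 + 21302) + 33 = 21438 + 33 = 21471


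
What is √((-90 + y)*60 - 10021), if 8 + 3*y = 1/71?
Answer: I*√78542401/71 ≈ 124.82*I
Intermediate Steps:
y = -189/71 (y = -8/3 + (⅓)/71 = -8/3 + (⅓)*(1/71) = -8/3 + 1/213 = -189/71 ≈ -2.6620)
√((-90 + y)*60 - 10021) = √((-90 - 189/71)*60 - 10021) = √(-6579/71*60 - 10021) = √(-394740/71 - 10021) = √(-1106231/71) = I*√78542401/71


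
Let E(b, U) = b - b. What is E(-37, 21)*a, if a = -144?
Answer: 0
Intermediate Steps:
E(b, U) = 0
E(-37, 21)*a = 0*(-144) = 0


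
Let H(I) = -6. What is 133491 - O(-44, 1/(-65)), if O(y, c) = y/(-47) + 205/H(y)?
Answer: 37653833/282 ≈ 1.3352e+5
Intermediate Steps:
O(y, c) = -205/6 - y/47 (O(y, c) = y/(-47) + 205/(-6) = y*(-1/47) + 205*(-⅙) = -y/47 - 205/6 = -205/6 - y/47)
133491 - O(-44, 1/(-65)) = 133491 - (-205/6 - 1/47*(-44)) = 133491 - (-205/6 + 44/47) = 133491 - 1*(-9371/282) = 133491 + 9371/282 = 37653833/282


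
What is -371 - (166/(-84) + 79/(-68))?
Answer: -525307/1428 ≈ -367.86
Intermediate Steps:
-371 - (166/(-84) + 79/(-68)) = -371 - (166*(-1/84) + 79*(-1/68)) = -371 - (-83/42 - 79/68) = -371 - 1*(-4481/1428) = -371 + 4481/1428 = -525307/1428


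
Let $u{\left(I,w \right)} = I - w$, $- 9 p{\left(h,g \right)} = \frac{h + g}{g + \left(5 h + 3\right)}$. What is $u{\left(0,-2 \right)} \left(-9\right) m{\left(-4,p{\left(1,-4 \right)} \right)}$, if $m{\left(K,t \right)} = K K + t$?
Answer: $- \frac{579}{2} \approx -289.5$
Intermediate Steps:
$p{\left(h,g \right)} = - \frac{g + h}{9 \left(3 + g + 5 h\right)}$ ($p{\left(h,g \right)} = - \frac{\left(h + g\right) \frac{1}{g + \left(5 h + 3\right)}}{9} = - \frac{\left(g + h\right) \frac{1}{g + \left(3 + 5 h\right)}}{9} = - \frac{\left(g + h\right) \frac{1}{3 + g + 5 h}}{9} = - \frac{\frac{1}{3 + g + 5 h} \left(g + h\right)}{9} = - \frac{g + h}{9 \left(3 + g + 5 h\right)}$)
$m{\left(K,t \right)} = t + K^{2}$ ($m{\left(K,t \right)} = K^{2} + t = t + K^{2}$)
$u{\left(0,-2 \right)} \left(-9\right) m{\left(-4,p{\left(1,-4 \right)} \right)} = \left(0 - -2\right) \left(-9\right) \left(\frac{\left(-1\right) \left(-4\right) - 1}{9 \left(3 - 4 + 5 \cdot 1\right)} + \left(-4\right)^{2}\right) = \left(0 + 2\right) \left(-9\right) \left(\frac{4 - 1}{9 \left(3 - 4 + 5\right)} + 16\right) = 2 \left(-9\right) \left(\frac{1}{9} \cdot \frac{1}{4} \cdot 3 + 16\right) = - 18 \left(\frac{1}{9} \cdot \frac{1}{4} \cdot 3 + 16\right) = - 18 \left(\frac{1}{12} + 16\right) = \left(-18\right) \frac{193}{12} = - \frac{579}{2}$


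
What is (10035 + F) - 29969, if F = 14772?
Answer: -5162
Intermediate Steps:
(10035 + F) - 29969 = (10035 + 14772) - 29969 = 24807 - 29969 = -5162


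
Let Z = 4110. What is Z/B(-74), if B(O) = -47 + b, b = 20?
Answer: -1370/9 ≈ -152.22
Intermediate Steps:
B(O) = -27 (B(O) = -47 + 20 = -27)
Z/B(-74) = 4110/(-27) = 4110*(-1/27) = -1370/9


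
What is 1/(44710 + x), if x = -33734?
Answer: 1/10976 ≈ 9.1108e-5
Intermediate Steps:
1/(44710 + x) = 1/(44710 - 33734) = 1/10976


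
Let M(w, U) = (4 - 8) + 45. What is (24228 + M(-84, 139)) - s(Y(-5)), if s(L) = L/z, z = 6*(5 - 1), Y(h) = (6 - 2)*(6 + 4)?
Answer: 72802/3 ≈ 24267.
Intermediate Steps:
Y(h) = 40 (Y(h) = 4*10 = 40)
M(w, U) = 41 (M(w, U) = -4 + 45 = 41)
z = 24 (z = 6*4 = 24)
s(L) = L/24
(24228 + M(-84, 139)) - s(Y(-5)) = (24228 + 41) - 40/24 = 24269 - 1*5/3 = 24269 - 5/3 = 72802/3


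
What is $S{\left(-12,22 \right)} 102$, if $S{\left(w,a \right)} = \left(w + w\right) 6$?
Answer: $-14688$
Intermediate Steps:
$S{\left(w,a \right)} = 12 w$ ($S{\left(w,a \right)} = 2 w 6 = 12 w$)
$S{\left(-12,22 \right)} 102 = 12 \left(-12\right) 102 = \left(-144\right) 102 = -14688$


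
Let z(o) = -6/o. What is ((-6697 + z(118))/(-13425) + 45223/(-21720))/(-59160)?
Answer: 1815858067/67852059336000 ≈ 2.6762e-5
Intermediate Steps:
((-6697 + z(118))/(-13425) + 45223/(-21720))/(-59160) = ((-6697 - 6/118)/(-13425) + 45223/(-21720))/(-59160) = ((-6697 - 6*1/118)*(-1/13425) + 45223*(-1/21720))*(-1/59160) = ((-6697 - 3/59)*(-1/13425) - 45223/21720)*(-1/59160) = (-395126/59*(-1/13425) - 45223/21720)*(-1/59160) = (395126/792075 - 45223/21720)*(-1/59160) = -1815858067/1146924600*(-1/59160) = 1815858067/67852059336000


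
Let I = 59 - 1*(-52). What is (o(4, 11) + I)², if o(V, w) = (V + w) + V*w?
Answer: 28900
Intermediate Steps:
o(V, w) = V + w + V*w
I = 111 (I = 59 + 52 = 111)
(o(4, 11) + I)² = ((4 + 11 + 4*11) + 111)² = ((4 + 11 + 44) + 111)² = (59 + 111)² = 170² = 28900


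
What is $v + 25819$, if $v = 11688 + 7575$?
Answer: $45082$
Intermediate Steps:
$v = 19263$
$v + 25819 = 19263 + 25819 = 45082$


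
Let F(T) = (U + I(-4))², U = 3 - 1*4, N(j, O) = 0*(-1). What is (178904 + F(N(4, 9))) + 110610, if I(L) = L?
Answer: 289539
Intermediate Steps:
N(j, O) = 0
U = -1 (U = 3 - 4 = -1)
F(T) = 25 (F(T) = (-1 - 4)² = (-5)² = 25)
(178904 + F(N(4, 9))) + 110610 = (178904 + 25) + 110610 = 178929 + 110610 = 289539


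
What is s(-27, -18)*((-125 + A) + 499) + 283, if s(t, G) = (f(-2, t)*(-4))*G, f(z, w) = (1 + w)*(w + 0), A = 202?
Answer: 29113627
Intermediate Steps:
f(z, w) = w*(1 + w) (f(z, w) = (1 + w)*w = w*(1 + w))
s(t, G) = -4*G*t*(1 + t) (s(t, G) = ((t*(1 + t))*(-4))*G = (-4*t*(1 + t))*G = -4*G*t*(1 + t))
s(-27, -18)*((-125 + A) + 499) + 283 = (-4*(-18)*(-27)*(1 - 27))*((-125 + 202) + 499) + 283 = (-4*(-18)*(-27)*(-26))*(77 + 499) + 283 = 50544*576 + 283 = 29113344 + 283 = 29113627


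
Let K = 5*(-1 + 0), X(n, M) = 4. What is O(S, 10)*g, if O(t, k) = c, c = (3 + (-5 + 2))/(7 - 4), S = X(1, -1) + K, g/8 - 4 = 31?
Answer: 0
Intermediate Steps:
K = -5 (K = 5*(-1) = -5)
g = 280 (g = 32 + 8*31 = 32 + 248 = 280)
S = -1 (S = 4 - 5 = -1)
c = 0 (c = (3 - 3)/3 = 0*(1/3) = 0)
O(t, k) = 0
O(S, 10)*g = 0*280 = 0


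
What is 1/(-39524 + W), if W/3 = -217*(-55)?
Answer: -1/3719 ≈ -0.00026889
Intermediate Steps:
W = 35805 (W = 3*(-217*(-55)) = 3*11935 = 35805)
1/(-39524 + W) = 1/(-39524 + 35805) = 1/(-3719) = -1/3719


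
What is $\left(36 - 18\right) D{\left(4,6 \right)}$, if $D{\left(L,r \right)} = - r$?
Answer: $-108$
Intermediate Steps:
$\left(36 - 18\right) D{\left(4,6 \right)} = \left(36 - 18\right) \left(\left(-1\right) 6\right) = 18 \left(-6\right) = -108$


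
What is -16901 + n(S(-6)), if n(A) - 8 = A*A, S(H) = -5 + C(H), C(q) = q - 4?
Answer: -16668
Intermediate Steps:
C(q) = -4 + q
S(H) = -9 + H (S(H) = -5 + (-4 + H) = -9 + H)
n(A) = 8 + A**2 (n(A) = 8 + A*A = 8 + A**2)
-16901 + n(S(-6)) = -16901 + (8 + (-9 - 6)**2) = -16901 + (8 + (-15)**2) = -16901 + (8 + 225) = -16901 + 233 = -16668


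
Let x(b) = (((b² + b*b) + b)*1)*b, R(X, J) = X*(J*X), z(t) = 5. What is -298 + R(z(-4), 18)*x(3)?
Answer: 28052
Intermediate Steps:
R(X, J) = J*X²
x(b) = b*(b + 2*b²) (x(b) = (((b² + b²) + b)*1)*b = ((2*b² + b)*1)*b = ((b + 2*b²)*1)*b = (b + 2*b²)*b = b*(b + 2*b²))
-298 + R(z(-4), 18)*x(3) = -298 + (18*5²)*(3²*(1 + 2*3)) = -298 + (18*25)*(9*(1 + 6)) = -298 + 450*(9*7) = -298 + 450*63 = -298 + 28350 = 28052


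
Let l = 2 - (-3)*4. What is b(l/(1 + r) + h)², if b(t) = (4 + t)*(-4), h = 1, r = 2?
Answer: 13456/9 ≈ 1495.1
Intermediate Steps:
l = 14 (l = 2 - 1*(-12) = 2 + 12 = 14)
b(t) = -16 - 4*t
b(l/(1 + r) + h)² = (-16 - 4*(14/(1 + 2) + 1))² = (-16 - 4*(14/3 + 1))² = (-16 - 4*17/3)² = (-16 - 68/3)² = (-116/3)² = 13456/9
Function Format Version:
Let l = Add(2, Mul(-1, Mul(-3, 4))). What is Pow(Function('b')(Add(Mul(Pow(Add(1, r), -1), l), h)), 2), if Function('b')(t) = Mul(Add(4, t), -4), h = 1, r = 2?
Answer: Rational(13456, 9) ≈ 1495.1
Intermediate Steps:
l = 14 (l = Add(2, Mul(-1, -12)) = Add(2, 12) = 14)
Function('b')(t) = Add(-16, Mul(-4, t))
Pow(Function('b')(Add(Mul(Pow(Add(1, r), -1), l), h)), 2) = Pow(Add(-16, Mul(-4, Add(Mul(Pow(Add(1, 2), -1), 14), 1))), 2) = Pow(Add(-16, Mul(-4, Add(Mul(Pow(3, -1), 14), 1))), 2) = Pow(Add(-16, Mul(-4, Add(Mul(Rational(1, 3), 14), 1))), 2) = Pow(Add(-16, Mul(-4, Add(Rational(14, 3), 1))), 2) = Pow(Add(-16, Mul(-4, Rational(17, 3))), 2) = Pow(Add(-16, Rational(-68, 3)), 2) = Pow(Rational(-116, 3), 2) = Rational(13456, 9)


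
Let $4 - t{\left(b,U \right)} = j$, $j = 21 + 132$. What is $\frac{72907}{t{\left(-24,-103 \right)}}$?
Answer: $- \frac{72907}{149} \approx -489.31$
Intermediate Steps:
$j = 153$
$t{\left(b,U \right)} = -149$ ($t{\left(b,U \right)} = 4 - 153 = -149$)
$\frac{72907}{t{\left(-24,-103 \right)}} = \frac{72907}{-149} = 72907 \left(- \frac{1}{149}\right) = - \frac{72907}{149}$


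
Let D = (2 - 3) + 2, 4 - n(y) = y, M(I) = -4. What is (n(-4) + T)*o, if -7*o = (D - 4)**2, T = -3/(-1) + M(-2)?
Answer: -9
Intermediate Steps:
n(y) = 4 - y
T = -1 (T = -3/(-1) - 4 = -1*(-3) - 4 = 3 - 4 = -1)
D = 1 (D = -1 + 2 = 1)
o = -9/7 (o = -(1 - 4)**2/7 = -1/7*(-3)**2 = -1/7*9 = -9/7 ≈ -1.2857)
(n(-4) + T)*o = ((4 - 1*(-4)) - 1)*(-9/7) = ((4 + 4) - 1)*(-9/7) = (8 - 1)*(-9/7) = 7*(-9/7) = -9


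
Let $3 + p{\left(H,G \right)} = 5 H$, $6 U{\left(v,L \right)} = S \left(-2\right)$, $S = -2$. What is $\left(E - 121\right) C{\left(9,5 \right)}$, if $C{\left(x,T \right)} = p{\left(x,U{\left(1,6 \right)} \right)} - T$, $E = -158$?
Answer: $-10323$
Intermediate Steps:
$U{\left(v,L \right)} = \frac{2}{3}$ ($U{\left(v,L \right)} = \frac{\left(-2\right) \left(-2\right)}{6} = \frac{1}{6} \cdot 4 = \frac{2}{3}$)
$p{\left(H,G \right)} = -3 + 5 H$
$C{\left(x,T \right)} = -3 - T + 5 x$ ($C{\left(x,T \right)} = \left(-3 + 5 x\right) - T = -3 - T + 5 x$)
$\left(E - 121\right) C{\left(9,5 \right)} = \left(-158 - 121\right) \left(-3 - 5 + 5 \cdot 9\right) = - 279 \left(-3 - 5 + 45\right) = \left(-279\right) 37 = -10323$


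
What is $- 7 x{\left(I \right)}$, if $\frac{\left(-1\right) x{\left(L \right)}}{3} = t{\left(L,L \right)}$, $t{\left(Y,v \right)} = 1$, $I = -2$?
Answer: $21$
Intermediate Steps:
$x{\left(L \right)} = -3$ ($x{\left(L \right)} = \left(-3\right) 1 = -3$)
$- 7 x{\left(I \right)} = \left(-7\right) \left(-3\right) = 21$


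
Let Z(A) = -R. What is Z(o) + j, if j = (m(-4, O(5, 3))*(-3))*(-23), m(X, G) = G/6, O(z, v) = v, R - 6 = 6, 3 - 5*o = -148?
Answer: 45/2 ≈ 22.500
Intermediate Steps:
o = 151/5 (o = 3/5 - 1/5*(-148) = 3/5 + 148/5 = 151/5 ≈ 30.200)
R = 12 (R = 6 + 6 = 12)
m(X, G) = G/6 (m(X, G) = G*(1/6) = G/6)
Z(A) = -12 (Z(A) = -1*12 = -12)
j = 69/2 (j = (((1/6)*3)*(-3))*(-23) = ((1/2)*(-3))*(-23) = -3/2*(-23) = 69/2 ≈ 34.500)
Z(o) + j = -12 + 69/2 = 45/2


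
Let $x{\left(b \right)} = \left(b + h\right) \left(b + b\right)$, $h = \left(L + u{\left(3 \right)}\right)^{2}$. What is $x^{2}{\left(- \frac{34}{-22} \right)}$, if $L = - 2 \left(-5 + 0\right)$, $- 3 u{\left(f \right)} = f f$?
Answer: $\frac{357361216}{14641} \approx 24408.0$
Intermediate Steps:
$u{\left(f \right)} = - \frac{f^{2}}{3}$ ($u{\left(f \right)} = - \frac{f f}{3} = - \frac{f^{2}}{3}$)
$L = 10$ ($L = \left(-2\right) \left(-5\right) = 10$)
$h = 49$ ($h = \left(10 - \frac{3^{2}}{3}\right)^{2} = \left(10 - 3\right)^{2} = 7^{2} = 49$)
$x{\left(b \right)} = 2 b \left(49 + b\right)$ ($x{\left(b \right)} = \left(b + 49\right) \left(b + b\right) = \left(49 + b\right) 2 b = 2 b \left(49 + b\right)$)
$x^{2}{\left(- \frac{34}{-22} \right)} = \left(2 \left(- \frac{34}{-22}\right) \left(49 - \frac{34}{-22}\right)\right)^{2} = \left(2 \left(\left(-34\right) \left(- \frac{1}{22}\right)\right) \left(49 - - \frac{17}{11}\right)\right)^{2} = \left(2 \cdot \frac{17}{11} \left(49 + \frac{17}{11}\right)\right)^{2} = \left(2 \cdot \frac{17}{11} \cdot \frac{556}{11}\right)^{2} = \left(\frac{18904}{121}\right)^{2} = \frac{357361216}{14641}$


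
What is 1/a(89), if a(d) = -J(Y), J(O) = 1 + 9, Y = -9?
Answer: -⅒ ≈ -0.10000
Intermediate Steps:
J(O) = 10
a(d) = -10 (a(d) = -1*10 = -10)
1/a(89) = 1/(-10) = -⅒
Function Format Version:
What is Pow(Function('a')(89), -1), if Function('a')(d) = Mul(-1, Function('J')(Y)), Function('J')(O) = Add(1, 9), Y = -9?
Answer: Rational(-1, 10) ≈ -0.10000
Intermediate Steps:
Function('J')(O) = 10
Function('a')(d) = -10 (Function('a')(d) = Mul(-1, 10) = -10)
Pow(Function('a')(89), -1) = Pow(-10, -1) = Rational(-1, 10)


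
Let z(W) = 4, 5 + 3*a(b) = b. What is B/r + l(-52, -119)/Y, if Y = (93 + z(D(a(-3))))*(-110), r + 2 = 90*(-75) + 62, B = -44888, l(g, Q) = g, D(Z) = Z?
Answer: 23965142/3569115 ≈ 6.7146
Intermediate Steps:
a(b) = -5/3 + b/3
r = -6690 (r = -2 + (90*(-75) + 62) = -2 + (-6750 + 62) = -2 - 6688 = -6690)
Y = -10670 (Y = (93 + 4)*(-110) = 97*(-110) = -10670)
B/r + l(-52, -119)/Y = -44888/(-6690) - 52/(-10670) = -44888*(-1/6690) - 52*(-1/10670) = 22444/3345 + 26/5335 = 23965142/3569115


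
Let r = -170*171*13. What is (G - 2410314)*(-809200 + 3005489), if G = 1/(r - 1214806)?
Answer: -8431434152823146425/1592716 ≈ -5.2937e+12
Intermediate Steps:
r = -377910 (r = -29070*13 = -377910)
G = -1/1592716 (G = 1/(-377910 - 1214806) = 1/(-1592716) = -1/1592716 ≈ -6.2786e-7)
(G - 2410314)*(-809200 + 3005489) = (-1/1592716 - 2410314)*(-809200 + 3005489) = -3838945672825/1592716*2196289 = -8431434152823146425/1592716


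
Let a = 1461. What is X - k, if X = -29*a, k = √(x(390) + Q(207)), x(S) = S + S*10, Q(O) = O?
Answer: -42369 - √4497 ≈ -42436.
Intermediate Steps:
x(S) = 11*S (x(S) = S + 10*S = 11*S)
k = √4497 (k = √(11*390 + 207) = √(4290 + 207) = √4497 ≈ 67.060)
X = -42369 (X = -29*1461 = -42369)
X - k = -42369 - √4497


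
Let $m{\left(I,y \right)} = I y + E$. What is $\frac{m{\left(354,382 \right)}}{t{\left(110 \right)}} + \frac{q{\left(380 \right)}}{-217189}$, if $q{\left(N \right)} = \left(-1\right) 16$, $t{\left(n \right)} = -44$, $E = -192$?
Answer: $- \frac{666553025}{217189} \approx -3069.0$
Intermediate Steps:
$m{\left(I,y \right)} = -192 + I y$ ($m{\left(I,y \right)} = I y - 192 = -192 + I y$)
$q{\left(N \right)} = -16$
$\frac{m{\left(354,382 \right)}}{t{\left(110 \right)}} + \frac{q{\left(380 \right)}}{-217189} = \frac{-192 + 354 \cdot 382}{-44} - \frac{16}{-217189} = \left(-192 + 135228\right) \left(- \frac{1}{44}\right) - - \frac{16}{217189} = 135036 \left(- \frac{1}{44}\right) + \frac{16}{217189} = -3069 + \frac{16}{217189} = - \frac{666553025}{217189}$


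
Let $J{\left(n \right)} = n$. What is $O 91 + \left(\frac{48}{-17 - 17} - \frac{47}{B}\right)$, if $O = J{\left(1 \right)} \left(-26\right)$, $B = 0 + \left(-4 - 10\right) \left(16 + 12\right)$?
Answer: $- \frac{15775633}{6664} \approx -2367.3$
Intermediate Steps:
$B = -392$ ($B = 0 - 392 = -392$)
$O = -26$ ($O = 1 \left(-26\right) = -26$)
$O 91 + \left(\frac{48}{-17 - 17} - \frac{47}{B}\right) = \left(-26\right) 91 + \left(\frac{48}{-17 - 17} - \frac{47}{-392}\right) = -2366 + \left(\frac{48}{-34} - - \frac{47}{392}\right) = -2366 + \left(48 \left(- \frac{1}{34}\right) + \frac{47}{392}\right) = -2366 + \left(- \frac{24}{17} + \frac{47}{392}\right) = -2366 - \frac{8609}{6664} = - \frac{15775633}{6664}$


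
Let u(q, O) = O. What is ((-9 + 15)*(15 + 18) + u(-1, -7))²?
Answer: 36481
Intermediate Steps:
((-9 + 15)*(15 + 18) + u(-1, -7))² = ((-9 + 15)*(15 + 18) - 7)² = (6*33 - 7)² = (198 - 7)² = 191² = 36481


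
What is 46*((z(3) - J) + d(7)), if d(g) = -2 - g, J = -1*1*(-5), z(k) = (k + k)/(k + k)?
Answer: -598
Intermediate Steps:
z(k) = 1 (z(k) = (2*k)/((2*k)) = (2*k)*(1/(2*k)) = 1)
J = 5 (J = -1*(-5) = 5)
46*((z(3) - J) + d(7)) = 46*((1 - 1*5) + (-2 - 1*7)) = 46*((1 - 5) + (-2 - 7)) = 46*(-4 - 9) = 46*(-13) = -598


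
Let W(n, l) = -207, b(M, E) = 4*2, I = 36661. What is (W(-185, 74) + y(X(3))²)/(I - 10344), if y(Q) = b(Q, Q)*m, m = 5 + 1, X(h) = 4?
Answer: 2097/26317 ≈ 0.079682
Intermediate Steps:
b(M, E) = 8
m = 6
y(Q) = 48 (y(Q) = 8*6 = 48)
(W(-185, 74) + y(X(3))²)/(I - 10344) = (-207 + 48²)/(36661 - 10344) = (-207 + 2304)/26317 = 2097*(1/26317) = 2097/26317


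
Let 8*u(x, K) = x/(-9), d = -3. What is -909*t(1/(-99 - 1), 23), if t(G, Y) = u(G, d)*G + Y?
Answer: -1672559899/80000 ≈ -20907.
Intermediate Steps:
u(x, K) = -x/72 (u(x, K) = (x/(-9))/8 = (x*(-⅑))/8 = (-x/9)/8 = -x/72)
t(G, Y) = Y - G²/72 (t(G, Y) = (-G/72)*G + Y = -G²/72 + Y = Y - G²/72)
-909*t(1/(-99 - 1), 23) = -909*(23 - 1/(72*(-99 - 1)²)) = -909*(23 - (1/(-100))²/72) = -909*(23 - (-1/100)²/72) = -909*(23 - 1/72*1/10000) = -909*(23 - 1/720000) = -909*16559999/720000 = -1672559899/80000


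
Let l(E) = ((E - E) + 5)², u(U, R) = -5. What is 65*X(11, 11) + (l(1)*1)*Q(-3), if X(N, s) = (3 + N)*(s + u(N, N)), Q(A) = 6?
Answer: 5610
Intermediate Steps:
X(N, s) = (-5 + s)*(3 + N) (X(N, s) = (3 + N)*(s - 5) = (3 + N)*(-5 + s) = (-5 + s)*(3 + N))
l(E) = 25 (l(E) = (0 + 5)² = 5² = 25)
65*X(11, 11) + (l(1)*1)*Q(-3) = 65*(-15 - 5*11 + 3*11 + 11*11) + (25*1)*6 = 65*(-15 - 55 + 33 + 121) + 25*6 = 65*84 + 150 = 5460 + 150 = 5610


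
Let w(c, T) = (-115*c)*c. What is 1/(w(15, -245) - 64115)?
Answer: -1/89990 ≈ -1.1112e-5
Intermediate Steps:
w(c, T) = -115*c²
1/(w(15, -245) - 64115) = 1/(-115*15² - 64115) = 1/(-115*225 - 64115) = 1/(-25875 - 64115) = 1/(-89990) = -1/89990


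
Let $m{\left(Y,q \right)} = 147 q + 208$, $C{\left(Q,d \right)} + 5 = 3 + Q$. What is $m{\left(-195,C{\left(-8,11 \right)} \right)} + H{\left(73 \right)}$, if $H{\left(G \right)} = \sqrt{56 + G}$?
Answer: $-1262 + \sqrt{129} \approx -1250.6$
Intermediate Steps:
$C{\left(Q,d \right)} = -2 + Q$ ($C{\left(Q,d \right)} = -5 + \left(3 + Q\right) = -2 + Q$)
$m{\left(Y,q \right)} = 208 + 147 q$
$m{\left(-195,C{\left(-8,11 \right)} \right)} + H{\left(73 \right)} = \left(208 + 147 \left(-2 - 8\right)\right) + \sqrt{56 + 73} = \left(208 + 147 \left(-10\right)\right) + \sqrt{129} = \left(208 - 1470\right) + \sqrt{129} = -1262 + \sqrt{129}$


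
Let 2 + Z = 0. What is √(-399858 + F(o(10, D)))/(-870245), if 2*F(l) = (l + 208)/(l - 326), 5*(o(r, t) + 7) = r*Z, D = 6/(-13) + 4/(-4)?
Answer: -I*√181646025586/586545130 ≈ -0.00072663*I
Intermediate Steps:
Z = -2 (Z = -2 + 0 = -2)
D = -19/13 (D = 6*(-1/13) + 4*(-¼) = -6/13 - 1 = -19/13 ≈ -1.4615)
o(r, t) = -7 - 2*r/5 (o(r, t) = -7 + (r*(-2))/5 = -7 + (-2*r)/5 = -7 - 2*r/5)
F(l) = (208 + l)/(2*(-326 + l)) (F(l) = ((l + 208)/(l - 326))/2 = ((208 + l)/(-326 + l))/2 = (208 + l)/(2*(-326 + l)))
√(-399858 + F(o(10, D)))/(-870245) = √(-399858 + (208 + (-7 - ⅖*10))/(2*(-326 + (-7 - ⅖*10))))/(-870245) = √(-399858 + (208 + (-7 - 4))/(2*(-326 + (-7 - 4))))*(-1/870245) = √(-399858 + (208 - 11)/(2*(-326 - 11)))*(-1/870245) = √(-399858 + (½)*197/(-337))*(-1/870245) = √(-399858 + (½)*(-1/337)*197)*(-1/870245) = √(-399858 - 197/674)*(-1/870245) = √(-269504489/674)*(-1/870245) = (I*√181646025586/674)*(-1/870245) = -I*√181646025586/586545130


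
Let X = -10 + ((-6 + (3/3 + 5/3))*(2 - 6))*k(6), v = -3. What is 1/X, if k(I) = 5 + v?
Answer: 3/50 ≈ 0.060000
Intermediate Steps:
k(I) = 2 (k(I) = 5 - 3 = 2)
X = 50/3 (X = -10 + ((-6 + (3/3 + 5/3))*(2 - 6))*2 = -10 + ((-6 + (3*(⅓) + 5*(⅓)))*(-4))*2 = -10 + ((-6 + (1 + 5/3))*(-4))*2 = -10 + ((-6 + 8/3)*(-4))*2 = -10 - 10/3*(-4)*2 = -10 + (40/3)*2 = -10 + 80/3 = 50/3 ≈ 16.667)
1/X = 1/(50/3) = 3/50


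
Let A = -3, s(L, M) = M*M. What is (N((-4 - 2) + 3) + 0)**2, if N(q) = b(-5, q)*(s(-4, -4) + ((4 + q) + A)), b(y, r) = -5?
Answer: 4900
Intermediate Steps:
s(L, M) = M**2
N(q) = -85 - 5*q (N(q) = -5*((-4)**2 + ((4 + q) - 3)) = -5*(16 + (1 + q)) = -5*(17 + q) = -85 - 5*q)
(N((-4 - 2) + 3) + 0)**2 = ((-85 - 5*((-4 - 2) + 3)) + 0)**2 = ((-85 - 5*(-6 + 3)) + 0)**2 = ((-85 - 5*(-3)) + 0)**2 = ((-85 + 15) + 0)**2 = (-70 + 0)**2 = (-70)**2 = 4900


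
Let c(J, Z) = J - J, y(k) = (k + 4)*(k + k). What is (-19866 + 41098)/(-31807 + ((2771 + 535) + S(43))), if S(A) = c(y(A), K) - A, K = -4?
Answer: -1327/1784 ≈ -0.74383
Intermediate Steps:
y(k) = 2*k*(4 + k) (y(k) = (4 + k)*(2*k) = 2*k*(4 + k))
c(J, Z) = 0
S(A) = -A (S(A) = 0 - A = -A)
(-19866 + 41098)/(-31807 + ((2771 + 535) + S(43))) = (-19866 + 41098)/(-31807 + ((2771 + 535) - 1*43)) = 21232/(-31807 + (3306 - 43)) = 21232/(-31807 + 3263) = 21232/(-28544) = 21232*(-1/28544) = -1327/1784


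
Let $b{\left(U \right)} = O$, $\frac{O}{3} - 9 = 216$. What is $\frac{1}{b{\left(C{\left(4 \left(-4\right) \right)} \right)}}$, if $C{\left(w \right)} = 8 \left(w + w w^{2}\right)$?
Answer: $\frac{1}{675} \approx 0.0014815$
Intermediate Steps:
$O = 675$ ($O = 27 + 3 \cdot 216 = 27 + 648 = 675$)
$C{\left(w \right)} = 8 w + 8 w^{3}$ ($C{\left(w \right)} = 8 \left(w + w^{3}\right) = 8 w + 8 w^{3}$)
$b{\left(U \right)} = 675$
$\frac{1}{b{\left(C{\left(4 \left(-4\right) \right)} \right)}} = \frac{1}{675}$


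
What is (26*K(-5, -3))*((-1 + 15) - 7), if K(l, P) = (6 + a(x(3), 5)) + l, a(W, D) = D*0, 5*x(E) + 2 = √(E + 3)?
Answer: 182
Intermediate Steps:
x(E) = -⅖ + √(3 + E)/5 (x(E) = -⅖ + √(E + 3)/5 = -⅖ + √(3 + E)/5)
a(W, D) = 0
K(l, P) = 6 + l (K(l, P) = (6 + 0) + l = 6 + l)
(26*K(-5, -3))*((-1 + 15) - 7) = (26*(6 - 5))*((-1 + 15) - 7) = (26*1)*(14 - 7) = 26*7 = 182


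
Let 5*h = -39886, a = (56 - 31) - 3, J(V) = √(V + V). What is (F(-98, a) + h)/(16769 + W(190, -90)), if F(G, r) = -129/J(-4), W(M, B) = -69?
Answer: -19943/41750 + 129*I*√2/66800 ≈ -0.47768 + 0.002731*I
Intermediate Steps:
J(V) = √2*√V (J(V) = √(2*V) = √2*√V)
a = 22 (a = 25 - 3 = 22)
h = -39886/5 (h = (⅕)*(-39886) = -39886/5 ≈ -7977.2)
F(G, r) = 129*I*√2/4 (F(G, r) = -129*(-I*√2/4) = -(-129)*I*√2/4 = 129*I*√2/4)
(F(-98, a) + h)/(16769 + W(190, -90)) = (129*I*√2/4 - 39886/5)/(16769 - 69) = (-39886/5 + 129*I*√2/4)/16700 = (-39886/5 + 129*I*√2/4)*(1/16700) = -19943/41750 + 129*I*√2/66800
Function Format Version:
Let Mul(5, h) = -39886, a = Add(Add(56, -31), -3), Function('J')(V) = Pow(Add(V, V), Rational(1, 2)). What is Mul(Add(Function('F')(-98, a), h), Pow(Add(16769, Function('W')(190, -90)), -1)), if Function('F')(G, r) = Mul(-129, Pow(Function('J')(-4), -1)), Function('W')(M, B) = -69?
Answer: Add(Rational(-19943, 41750), Mul(Rational(129, 66800), I, Pow(2, Rational(1, 2)))) ≈ Add(-0.47768, Mul(0.0027310, I))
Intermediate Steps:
Function('J')(V) = Mul(Pow(2, Rational(1, 2)), Pow(V, Rational(1, 2))) (Function('J')(V) = Pow(Mul(2, V), Rational(1, 2)) = Mul(Pow(2, Rational(1, 2)), Pow(V, Rational(1, 2))))
a = 22 (a = Add(25, -3) = 22)
h = Rational(-39886, 5) (h = Mul(Rational(1, 5), -39886) = Rational(-39886, 5) ≈ -7977.2)
Function('F')(G, r) = Mul(Rational(129, 4), I, Pow(2, Rational(1, 2))) (Function('F')(G, r) = Mul(-129, Pow(Mul(Pow(2, Rational(1, 2)), Pow(-4, Rational(1, 2))), -1)) = Mul(-129, Pow(Mul(Pow(2, Rational(1, 2)), Mul(2, I)), -1)) = Mul(-129, Pow(Mul(2, I, Pow(2, Rational(1, 2))), -1)) = Mul(-129, Mul(Rational(-1, 4), I, Pow(2, Rational(1, 2)))) = Mul(Rational(129, 4), I, Pow(2, Rational(1, 2))))
Mul(Add(Function('F')(-98, a), h), Pow(Add(16769, Function('W')(190, -90)), -1)) = Mul(Add(Mul(Rational(129, 4), I, Pow(2, Rational(1, 2))), Rational(-39886, 5)), Pow(Add(16769, -69), -1)) = Mul(Add(Rational(-39886, 5), Mul(Rational(129, 4), I, Pow(2, Rational(1, 2)))), Pow(16700, -1)) = Mul(Add(Rational(-39886, 5), Mul(Rational(129, 4), I, Pow(2, Rational(1, 2)))), Rational(1, 16700)) = Add(Rational(-19943, 41750), Mul(Rational(129, 66800), I, Pow(2, Rational(1, 2))))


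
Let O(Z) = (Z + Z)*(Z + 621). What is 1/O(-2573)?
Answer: 1/10044992 ≈ 9.9552e-8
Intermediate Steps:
O(Z) = 2*Z*(621 + Z) (O(Z) = (2*Z)*(621 + Z) = 2*Z*(621 + Z))
1/O(-2573) = 1/(2*(-2573)*(621 - 2573)) = 1/(2*(-2573)*(-1952)) = 1/10044992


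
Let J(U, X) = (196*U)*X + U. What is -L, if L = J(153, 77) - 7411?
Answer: -2301818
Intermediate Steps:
J(U, X) = U + 196*U*X (J(U, X) = 196*U*X + U = U + 196*U*X)
L = 2301818 (L = 153*(1 + 196*77) - 7411 = 153*(1 + 15092) - 7411 = 153*15093 - 7411 = 2309229 - 7411 = 2301818)
-L = -1*2301818 = -2301818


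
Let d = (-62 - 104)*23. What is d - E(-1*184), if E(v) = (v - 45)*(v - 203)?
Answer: -92441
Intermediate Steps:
d = -3818 (d = -166*23 = -3818)
E(v) = (-203 + v)*(-45 + v) (E(v) = (-45 + v)*(-203 + v) = (-203 + v)*(-45 + v))
d - E(-1*184) = -3818 - (9135 + (-1*184)² - (-248)*184) = -3818 - (9135 + (-184)² - 248*(-184)) = -3818 - (9135 + 33856 + 45632) = -3818 - 1*88623 = -3818 - 88623 = -92441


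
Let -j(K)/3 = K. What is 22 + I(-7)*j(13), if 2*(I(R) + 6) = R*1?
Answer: 785/2 ≈ 392.50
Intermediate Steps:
I(R) = -6 + R/2 (I(R) = -6 + (R*1)/2 = -6 + R/2)
j(K) = -3*K
22 + I(-7)*j(13) = 22 + (-6 + (½)*(-7))*(-3*13) = 22 + (-6 - 7/2)*(-39) = 22 - 19/2*(-39) = 22 + 741/2 = 785/2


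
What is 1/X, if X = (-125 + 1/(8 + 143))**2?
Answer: 22801/356227876 ≈ 6.4007e-5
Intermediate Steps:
X = 356227876/22801 (X = (-125 + 1/151)**2 = (-18874/151)**2 = 356227876/22801 ≈ 15623.)
1/X = 1/(356227876/22801) = 22801/356227876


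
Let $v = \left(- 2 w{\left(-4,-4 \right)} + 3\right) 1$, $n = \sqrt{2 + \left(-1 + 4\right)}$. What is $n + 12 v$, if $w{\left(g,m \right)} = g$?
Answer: $132 + \sqrt{5} \approx 134.24$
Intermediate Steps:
$n = \sqrt{5}$ ($n = \sqrt{2 + 3} = \sqrt{5} \approx 2.2361$)
$v = 11$ ($v = \left(\left(-2\right) \left(-4\right) + 3\right) 1 = \left(8 + 3\right) 1 = 11 \cdot 1 = 11$)
$n + 12 v = \sqrt{5} + 12 \cdot 11 = \sqrt{5} + 132 = 132 + \sqrt{5}$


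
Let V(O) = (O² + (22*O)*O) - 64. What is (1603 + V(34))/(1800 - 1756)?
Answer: 2557/4 ≈ 639.25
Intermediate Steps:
V(O) = -64 + 23*O² (V(O) = (O² + 22*O²) - 64 = 23*O² - 64 = -64 + 23*O²)
(1603 + V(34))/(1800 - 1756) = (1603 + (-64 + 23*34²))/(1800 - 1756) = (1603 + (-64 + 23*1156))/44 = (1603 + (-64 + 26588))*(1/44) = (1603 + 26524)*(1/44) = 28127*(1/44) = 2557/4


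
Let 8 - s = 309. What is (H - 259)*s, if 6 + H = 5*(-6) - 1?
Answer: 89096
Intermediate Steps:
s = -301 (s = 8 - 1*309 = 8 - 309 = -301)
H = -37 (H = -6 + (5*(-6) - 1) = -6 + (-30 - 1) = -6 - 31 = -37)
(H - 259)*s = (-37 - 259)*(-301) = -296*(-301) = 89096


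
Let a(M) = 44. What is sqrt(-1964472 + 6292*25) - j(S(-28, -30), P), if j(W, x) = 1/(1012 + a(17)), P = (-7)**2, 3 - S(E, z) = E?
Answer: -1/1056 + 2*I*sqrt(451793) ≈ -0.00094697 + 1344.3*I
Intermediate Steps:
S(E, z) = 3 - E
P = 49
j(W, x) = 1/1056 (j(W, x) = 1/(1012 + 44) = 1/1056)
sqrt(-1964472 + 6292*25) - j(S(-28, -30), P) = sqrt(-1964472 + 6292*25) - 1*1/1056 = sqrt(-1964472 + 157300) - 1/1056 = sqrt(-1807172) - 1/1056 = 2*I*sqrt(451793) - 1/1056 = -1/1056 + 2*I*sqrt(451793)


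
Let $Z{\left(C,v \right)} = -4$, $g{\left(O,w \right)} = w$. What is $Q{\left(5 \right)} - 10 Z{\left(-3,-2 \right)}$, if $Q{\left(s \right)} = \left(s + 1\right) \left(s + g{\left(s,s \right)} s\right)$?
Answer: $220$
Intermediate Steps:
$Q{\left(s \right)} = \left(1 + s\right) \left(s + s^{2}\right)$ ($Q{\left(s \right)} = \left(s + 1\right) \left(s + s s\right) = \left(1 + s\right) \left(s + s^{2}\right)$)
$Q{\left(5 \right)} - 10 Z{\left(-3,-2 \right)} = 5 \left(1 + 5^{2} + 2 \cdot 5\right) - -40 = 5 \left(1 + 25 + 10\right) + 40 = 5 \cdot 36 + 40 = 180 + 40 = 220$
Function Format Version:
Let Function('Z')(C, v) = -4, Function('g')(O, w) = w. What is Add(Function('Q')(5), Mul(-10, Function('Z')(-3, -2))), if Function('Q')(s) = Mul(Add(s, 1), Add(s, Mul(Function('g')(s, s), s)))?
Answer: 220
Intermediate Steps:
Function('Q')(s) = Mul(Add(1, s), Add(s, Pow(s, 2))) (Function('Q')(s) = Mul(Add(s, 1), Add(s, Mul(s, s))) = Mul(Add(1, s), Add(s, Pow(s, 2))))
Add(Function('Q')(5), Mul(-10, Function('Z')(-3, -2))) = Add(Mul(5, Add(1, Pow(5, 2), Mul(2, 5))), Mul(-10, -4)) = Add(Mul(5, Add(1, 25, 10)), 40) = Add(Mul(5, 36), 40) = Add(180, 40) = 220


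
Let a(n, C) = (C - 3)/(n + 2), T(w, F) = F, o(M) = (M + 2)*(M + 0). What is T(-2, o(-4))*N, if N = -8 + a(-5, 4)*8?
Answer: -256/3 ≈ -85.333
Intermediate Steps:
o(M) = M*(2 + M) (o(M) = (2 + M)*M = M*(2 + M))
a(n, C) = (-3 + C)/(2 + n)
N = -32/3 (N = -8 + ((-3 + 4)/(2 - 5))*8 = -8 + (1/(-3))*8 = -8 - 1/3*1*8 = -8 - 1/3*8 = -8 - 8/3 = -32/3 ≈ -10.667)
T(-2, o(-4))*N = -4*(2 - 4)*(-32/3) = -4*(-2)*(-32/3) = 8*(-32/3) = -256/3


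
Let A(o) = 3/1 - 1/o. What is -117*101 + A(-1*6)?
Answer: -70883/6 ≈ -11814.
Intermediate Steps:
A(o) = 3 - 1/o (A(o) = 3*1 - 1/o = 3 - 1/o)
-117*101 + A(-1*6) = -117*101 + (3 - 1/((-1*6))) = -11817 + (3 - 1/(-6)) = -11817 + (3 - 1*(-1/6)) = -11817 + (3 + 1/6) = -11817 + 19/6 = -70883/6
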